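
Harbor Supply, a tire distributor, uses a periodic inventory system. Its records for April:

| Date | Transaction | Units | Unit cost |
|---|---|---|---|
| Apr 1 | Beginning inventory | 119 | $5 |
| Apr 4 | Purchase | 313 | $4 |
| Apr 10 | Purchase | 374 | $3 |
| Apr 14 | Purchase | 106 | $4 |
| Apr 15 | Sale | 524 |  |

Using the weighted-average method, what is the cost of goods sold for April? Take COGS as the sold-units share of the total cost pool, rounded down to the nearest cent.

COGS = $1,949.48

Apr 15, sell 524: 524/912 × $3,393.00 → $1,949.48
Ending inventory (cost pool remaining) = $1,443.52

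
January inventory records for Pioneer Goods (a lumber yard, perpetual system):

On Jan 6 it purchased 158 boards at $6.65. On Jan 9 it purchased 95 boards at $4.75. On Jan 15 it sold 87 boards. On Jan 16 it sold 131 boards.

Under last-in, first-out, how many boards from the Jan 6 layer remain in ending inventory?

Jan 15, 87 sold [LIFO — newest first]: 87 @ $4.75 = $413.25
Jan 16, 131 sold [LIFO — newest first]: 8 @ $4.75 + 123 @ $6.65 = $855.95
Total COGS = $413.25 + $855.95 = $1,269.20
Ending inventory: 35 @ $6.65 = $232.75
Check: goods available $1,501.95 = COGS $1,269.20 + ending $232.75

35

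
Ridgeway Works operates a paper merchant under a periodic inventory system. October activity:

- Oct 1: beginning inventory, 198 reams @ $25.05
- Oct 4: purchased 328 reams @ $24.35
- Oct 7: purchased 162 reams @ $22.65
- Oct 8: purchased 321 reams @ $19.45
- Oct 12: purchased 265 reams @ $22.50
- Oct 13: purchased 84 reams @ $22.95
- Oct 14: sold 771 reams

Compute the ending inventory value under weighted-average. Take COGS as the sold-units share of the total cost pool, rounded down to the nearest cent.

Oct 14, sell 771: 771/1358 × $30,749.75 → $17,458.06
Ending inventory (cost pool remaining) = $13,291.69
Check: goods available $30,749.75 = COGS $17,458.06 + ending $13,291.69

Ending inventory = $13,291.69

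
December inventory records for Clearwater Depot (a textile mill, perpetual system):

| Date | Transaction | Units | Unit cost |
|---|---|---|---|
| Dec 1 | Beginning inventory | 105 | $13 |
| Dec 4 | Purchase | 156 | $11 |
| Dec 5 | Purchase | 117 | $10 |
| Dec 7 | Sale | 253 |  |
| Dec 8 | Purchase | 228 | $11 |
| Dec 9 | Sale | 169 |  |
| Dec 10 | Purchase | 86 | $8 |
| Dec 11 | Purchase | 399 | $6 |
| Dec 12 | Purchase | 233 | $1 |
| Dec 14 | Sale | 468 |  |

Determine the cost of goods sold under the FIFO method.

COGS = $8,635

Dec 7, 253 sold [FIFO — oldest first]: 105 @ $13 + 148 @ $11 = $2,993
Dec 9, 169 sold [FIFO — oldest first]: 8 @ $11 + 117 @ $10 + 44 @ $11 = $1,742
Dec 14, 468 sold [FIFO — oldest first]: 184 @ $11 + 86 @ $8 + 198 @ $6 = $3,900
Total COGS = $2,993 + $1,742 + $3,900 = $8,635
Ending inventory: 201 @ $6 + 233 @ $1 = $1,439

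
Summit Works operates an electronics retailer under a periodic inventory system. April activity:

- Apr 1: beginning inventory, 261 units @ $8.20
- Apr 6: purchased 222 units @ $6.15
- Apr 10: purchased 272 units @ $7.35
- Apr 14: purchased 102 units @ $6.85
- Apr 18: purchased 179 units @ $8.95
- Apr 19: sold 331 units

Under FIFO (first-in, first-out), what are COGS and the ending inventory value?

COGS = $2,570.70; ending inventory = $5,234.75

Apr 19, 331 sold [FIFO — oldest first]: 261 @ $8.20 + 70 @ $6.15 = $2,570.70
Ending inventory: 152 @ $6.15 + 272 @ $7.35 + 102 @ $6.85 + 179 @ $8.95 = $5,234.75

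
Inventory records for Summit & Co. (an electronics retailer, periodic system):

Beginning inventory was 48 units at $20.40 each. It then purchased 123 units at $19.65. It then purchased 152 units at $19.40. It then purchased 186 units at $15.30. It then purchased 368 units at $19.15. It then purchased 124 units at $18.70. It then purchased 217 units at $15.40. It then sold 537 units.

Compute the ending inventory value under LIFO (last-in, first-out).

Ending inventory = $12,484.55

Sale 1 (537) [LIFO — newest first]: 217 @ $15.40 + 124 @ $18.70 + 196 @ $19.15 = $9,414.00
Ending inventory: 48 @ $20.40 + 123 @ $19.65 + 152 @ $19.40 + 186 @ $15.30 + 172 @ $19.15 = $12,484.55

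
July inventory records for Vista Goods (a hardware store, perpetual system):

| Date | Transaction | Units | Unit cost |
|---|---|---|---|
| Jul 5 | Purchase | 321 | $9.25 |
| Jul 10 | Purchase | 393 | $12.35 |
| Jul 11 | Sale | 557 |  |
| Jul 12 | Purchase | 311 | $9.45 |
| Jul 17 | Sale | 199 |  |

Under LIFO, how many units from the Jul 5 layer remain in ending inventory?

157

Jul 11, 557 sold [LIFO — newest first]: 393 @ $12.35 + 164 @ $9.25 = $6,370.55
Jul 17, 199 sold [LIFO — newest first]: 199 @ $9.45 = $1,880.55
Total COGS = $6,370.55 + $1,880.55 = $8,251.10
Ending inventory: 157 @ $9.25 + 112 @ $9.45 = $2,510.65
Check: goods available $10,761.75 = COGS $8,251.10 + ending $2,510.65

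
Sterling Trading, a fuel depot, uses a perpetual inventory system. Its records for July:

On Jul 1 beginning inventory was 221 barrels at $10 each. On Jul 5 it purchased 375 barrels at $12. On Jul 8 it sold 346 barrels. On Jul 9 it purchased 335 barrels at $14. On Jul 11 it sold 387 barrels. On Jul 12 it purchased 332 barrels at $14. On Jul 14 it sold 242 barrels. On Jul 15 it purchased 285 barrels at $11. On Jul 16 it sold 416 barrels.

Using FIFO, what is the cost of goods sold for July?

COGS = $17,456

Jul 8, 346 sold [FIFO — oldest first]: 221 @ $10 + 125 @ $12 = $3,710
Jul 11, 387 sold [FIFO — oldest first]: 250 @ $12 + 137 @ $14 = $4,918
Jul 14, 242 sold [FIFO — oldest first]: 198 @ $14 + 44 @ $14 = $3,388
Jul 16, 416 sold [FIFO — oldest first]: 288 @ $14 + 128 @ $11 = $5,440
Total COGS = $3,710 + $4,918 + $3,388 + $5,440 = $17,456
Ending inventory: 157 @ $11 = $1,727
Check: goods available $19,183 = COGS $17,456 + ending $1,727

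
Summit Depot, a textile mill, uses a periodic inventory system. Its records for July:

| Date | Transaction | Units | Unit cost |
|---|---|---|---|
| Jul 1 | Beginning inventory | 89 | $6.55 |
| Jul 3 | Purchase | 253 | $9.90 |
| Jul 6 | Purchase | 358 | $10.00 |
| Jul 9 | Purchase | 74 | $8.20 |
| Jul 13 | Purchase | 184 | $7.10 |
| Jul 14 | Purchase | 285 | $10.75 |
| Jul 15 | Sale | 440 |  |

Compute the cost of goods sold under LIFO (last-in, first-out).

Jul 15, 440 sold [LIFO — newest first]: 285 @ $10.75 + 155 @ $7.10 = $4,164.25
Ending inventory: 89 @ $6.55 + 253 @ $9.90 + 358 @ $10.00 + 74 @ $8.20 + 29 @ $7.10 = $7,480.35
Check: goods available $11,644.60 = COGS $4,164.25 + ending $7,480.35

COGS = $4,164.25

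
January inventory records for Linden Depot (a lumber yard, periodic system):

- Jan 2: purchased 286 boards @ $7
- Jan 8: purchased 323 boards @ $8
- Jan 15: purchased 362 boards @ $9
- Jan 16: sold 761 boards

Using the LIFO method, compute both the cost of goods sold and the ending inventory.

COGS = $6,374; ending inventory = $1,470

Jan 16, 761 sold [LIFO — newest first]: 362 @ $9 + 323 @ $8 + 76 @ $7 = $6,374
Ending inventory: 210 @ $7 = $1,470
Check: goods available $7,844 = COGS $6,374 + ending $1,470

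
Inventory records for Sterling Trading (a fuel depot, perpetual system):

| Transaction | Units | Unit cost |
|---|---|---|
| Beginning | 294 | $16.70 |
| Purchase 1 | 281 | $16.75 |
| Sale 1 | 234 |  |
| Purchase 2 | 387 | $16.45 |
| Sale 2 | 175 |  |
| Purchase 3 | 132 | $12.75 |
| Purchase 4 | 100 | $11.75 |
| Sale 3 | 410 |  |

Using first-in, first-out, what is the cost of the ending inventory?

Ending inventory = $5,210.35

Sale 1 (234) [FIFO — oldest first]: 234 @ $16.70 = $3,907.80
Sale 2 (175) [FIFO — oldest first]: 60 @ $16.70 + 115 @ $16.75 = $2,928.25
Sale 3 (410) [FIFO — oldest first]: 166 @ $16.75 + 244 @ $16.45 = $6,794.30
Total COGS = $3,907.80 + $2,928.25 + $6,794.30 = $13,630.35
Ending inventory: 143 @ $16.45 + 132 @ $12.75 + 100 @ $11.75 = $5,210.35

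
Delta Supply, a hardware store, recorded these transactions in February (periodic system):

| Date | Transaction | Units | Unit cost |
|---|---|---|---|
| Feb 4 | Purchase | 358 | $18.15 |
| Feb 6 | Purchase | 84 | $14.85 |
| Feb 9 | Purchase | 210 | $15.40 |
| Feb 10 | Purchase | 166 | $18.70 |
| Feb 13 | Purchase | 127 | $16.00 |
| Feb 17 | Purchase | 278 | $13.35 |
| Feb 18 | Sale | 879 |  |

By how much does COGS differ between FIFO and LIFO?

$1,476.30

FIFO COGS: 358 @ $18.15 + 84 @ $14.85 + 210 @ $15.40 + 166 @ $18.70 + 61 @ $16.00 = $15,059.30
LIFO COGS: 278 @ $13.35 + 127 @ $16.00 + 166 @ $18.70 + 210 @ $15.40 + 84 @ $14.85 + 14 @ $18.15 = $13,583.00
Difference = |$15,059.30 − $13,583.00| = $1,476.30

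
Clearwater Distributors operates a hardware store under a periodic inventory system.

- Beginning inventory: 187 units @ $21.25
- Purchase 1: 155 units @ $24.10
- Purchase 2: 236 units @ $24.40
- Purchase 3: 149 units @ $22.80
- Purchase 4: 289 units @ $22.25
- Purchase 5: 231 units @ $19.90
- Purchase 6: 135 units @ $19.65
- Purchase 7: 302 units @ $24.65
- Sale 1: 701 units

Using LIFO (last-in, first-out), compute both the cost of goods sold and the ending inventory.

Sale 1 (701) [LIFO — newest first]: 302 @ $24.65 + 135 @ $19.65 + 231 @ $19.90 + 33 @ $22.25 = $15,428.20
Ending inventory: 187 @ $21.25 + 155 @ $24.10 + 236 @ $24.40 + 149 @ $22.80 + 256 @ $22.25 = $22,560.85
Check: goods available $37,989.05 = COGS $15,428.20 + ending $22,560.85

COGS = $15,428.20; ending inventory = $22,560.85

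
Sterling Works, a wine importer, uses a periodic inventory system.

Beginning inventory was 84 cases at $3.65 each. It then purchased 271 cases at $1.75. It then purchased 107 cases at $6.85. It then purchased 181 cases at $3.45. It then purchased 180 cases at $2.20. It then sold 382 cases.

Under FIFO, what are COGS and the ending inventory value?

Sale 1 (382) [FIFO — oldest first]: 84 @ $3.65 + 271 @ $1.75 + 27 @ $6.85 = $965.80
Ending inventory: 80 @ $6.85 + 181 @ $3.45 + 180 @ $2.20 = $1,568.45

COGS = $965.80; ending inventory = $1,568.45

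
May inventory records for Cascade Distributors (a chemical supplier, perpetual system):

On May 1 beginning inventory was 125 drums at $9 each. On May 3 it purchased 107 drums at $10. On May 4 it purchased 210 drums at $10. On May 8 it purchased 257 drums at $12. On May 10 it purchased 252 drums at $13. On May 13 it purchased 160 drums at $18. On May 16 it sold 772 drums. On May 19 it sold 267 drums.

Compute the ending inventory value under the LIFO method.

Ending inventory = $648

May 16, 772 sold [LIFO — newest first]: 160 @ $18 + 252 @ $13 + 257 @ $12 + 103 @ $10 = $10,270
May 19, 267 sold [LIFO — newest first]: 107 @ $10 + 107 @ $10 + 53 @ $9 = $2,617
Total COGS = $10,270 + $2,617 = $12,887
Ending inventory: 72 @ $9 = $648
Check: goods available $13,535 = COGS $12,887 + ending $648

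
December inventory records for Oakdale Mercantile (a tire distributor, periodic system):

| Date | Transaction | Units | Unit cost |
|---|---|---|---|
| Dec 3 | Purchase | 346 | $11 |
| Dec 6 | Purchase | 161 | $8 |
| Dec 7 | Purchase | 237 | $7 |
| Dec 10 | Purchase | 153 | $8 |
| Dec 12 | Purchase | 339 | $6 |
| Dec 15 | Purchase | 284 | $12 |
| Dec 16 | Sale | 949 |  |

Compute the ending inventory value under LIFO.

Dec 16, 949 sold [LIFO — newest first]: 284 @ $12 + 339 @ $6 + 153 @ $8 + 173 @ $7 = $7,877
Ending inventory: 346 @ $11 + 161 @ $8 + 64 @ $7 = $5,542

Ending inventory = $5,542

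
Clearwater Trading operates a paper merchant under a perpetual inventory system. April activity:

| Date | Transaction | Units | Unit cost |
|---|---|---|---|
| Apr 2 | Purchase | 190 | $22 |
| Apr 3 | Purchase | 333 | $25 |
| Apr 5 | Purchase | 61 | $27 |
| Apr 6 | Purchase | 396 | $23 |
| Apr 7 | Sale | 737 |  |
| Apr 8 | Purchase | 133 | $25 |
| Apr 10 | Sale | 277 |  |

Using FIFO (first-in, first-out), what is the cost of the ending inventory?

Apr 7, 737 sold [FIFO — oldest first]: 190 @ $22 + 333 @ $25 + 61 @ $27 + 153 @ $23 = $17,671
Apr 10, 277 sold [FIFO — oldest first]: 243 @ $23 + 34 @ $25 = $6,439
Total COGS = $17,671 + $6,439 = $24,110
Ending inventory: 99 @ $25 = $2,475

Ending inventory = $2,475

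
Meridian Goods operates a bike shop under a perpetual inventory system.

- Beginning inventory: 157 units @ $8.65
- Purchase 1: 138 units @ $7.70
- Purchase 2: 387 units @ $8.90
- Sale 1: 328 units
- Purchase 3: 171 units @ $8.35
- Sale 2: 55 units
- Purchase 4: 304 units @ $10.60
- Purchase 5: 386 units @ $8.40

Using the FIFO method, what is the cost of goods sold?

Sale 1 (328) [FIFO — oldest first]: 157 @ $8.65 + 138 @ $7.70 + 33 @ $8.90 = $2,714.35
Sale 2 (55) [FIFO — oldest first]: 55 @ $8.90 = $489.50
Total COGS = $2,714.35 + $489.50 = $3,203.85
Ending inventory: 299 @ $8.90 + 171 @ $8.35 + 304 @ $10.60 + 386 @ $8.40 = $10,553.75

COGS = $3,203.85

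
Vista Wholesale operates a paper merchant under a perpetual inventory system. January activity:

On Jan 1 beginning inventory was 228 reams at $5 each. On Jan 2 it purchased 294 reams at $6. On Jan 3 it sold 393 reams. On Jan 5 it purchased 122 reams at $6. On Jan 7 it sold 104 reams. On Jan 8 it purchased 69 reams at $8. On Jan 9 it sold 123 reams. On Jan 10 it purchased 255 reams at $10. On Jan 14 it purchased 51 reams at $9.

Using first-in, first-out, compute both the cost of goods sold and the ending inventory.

Jan 3, 393 sold [FIFO — oldest first]: 228 @ $5 + 165 @ $6 = $2,130
Jan 7, 104 sold [FIFO — oldest first]: 104 @ $6 = $624
Jan 9, 123 sold [FIFO — oldest first]: 25 @ $6 + 98 @ $6 = $738
Total COGS = $2,130 + $624 + $738 = $3,492
Ending inventory: 24 @ $6 + 69 @ $8 + 255 @ $10 + 51 @ $9 = $3,705
Check: goods available $7,197 = COGS $3,492 + ending $3,705

COGS = $3,492; ending inventory = $3,705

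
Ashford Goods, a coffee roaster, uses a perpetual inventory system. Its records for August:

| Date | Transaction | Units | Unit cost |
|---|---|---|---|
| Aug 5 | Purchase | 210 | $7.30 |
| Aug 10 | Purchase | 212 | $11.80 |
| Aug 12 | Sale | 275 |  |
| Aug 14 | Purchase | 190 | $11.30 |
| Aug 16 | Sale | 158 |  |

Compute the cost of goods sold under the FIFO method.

Aug 12, 275 sold [FIFO — oldest first]: 210 @ $7.30 + 65 @ $11.80 = $2,300.00
Aug 16, 158 sold [FIFO — oldest first]: 147 @ $11.80 + 11 @ $11.30 = $1,858.90
Total COGS = $2,300.00 + $1,858.90 = $4,158.90
Ending inventory: 179 @ $11.30 = $2,022.70
Check: goods available $6,181.60 = COGS $4,158.90 + ending $2,022.70

COGS = $4,158.90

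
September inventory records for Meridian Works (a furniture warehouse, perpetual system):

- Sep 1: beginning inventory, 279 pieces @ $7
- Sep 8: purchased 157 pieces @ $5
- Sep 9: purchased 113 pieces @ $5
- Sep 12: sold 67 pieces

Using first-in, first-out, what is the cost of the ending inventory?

Sep 12, 67 sold [FIFO — oldest first]: 67 @ $7 = $469
Ending inventory: 212 @ $7 + 157 @ $5 + 113 @ $5 = $2,834
Check: goods available $3,303 = COGS $469 + ending $2,834

Ending inventory = $2,834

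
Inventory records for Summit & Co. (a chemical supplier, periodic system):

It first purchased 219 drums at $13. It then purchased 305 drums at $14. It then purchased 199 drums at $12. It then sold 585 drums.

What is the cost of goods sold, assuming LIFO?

COGS = $7,711

Sale 1 (585) [LIFO — newest first]: 199 @ $12 + 305 @ $14 + 81 @ $13 = $7,711
Ending inventory: 138 @ $13 = $1,794
Check: goods available $9,505 = COGS $7,711 + ending $1,794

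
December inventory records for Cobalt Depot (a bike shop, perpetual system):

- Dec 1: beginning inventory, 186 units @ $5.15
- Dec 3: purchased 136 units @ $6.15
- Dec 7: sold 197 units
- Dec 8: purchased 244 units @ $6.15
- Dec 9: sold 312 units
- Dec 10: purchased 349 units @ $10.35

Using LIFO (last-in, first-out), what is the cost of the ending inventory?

Dec 7, 197 sold [LIFO — newest first]: 136 @ $6.15 + 61 @ $5.15 = $1,150.55
Dec 9, 312 sold [LIFO — newest first]: 244 @ $6.15 + 68 @ $5.15 = $1,850.80
Total COGS = $1,150.55 + $1,850.80 = $3,001.35
Ending inventory: 57 @ $5.15 + 349 @ $10.35 = $3,905.70
Check: goods available $6,907.05 = COGS $3,001.35 + ending $3,905.70

Ending inventory = $3,905.70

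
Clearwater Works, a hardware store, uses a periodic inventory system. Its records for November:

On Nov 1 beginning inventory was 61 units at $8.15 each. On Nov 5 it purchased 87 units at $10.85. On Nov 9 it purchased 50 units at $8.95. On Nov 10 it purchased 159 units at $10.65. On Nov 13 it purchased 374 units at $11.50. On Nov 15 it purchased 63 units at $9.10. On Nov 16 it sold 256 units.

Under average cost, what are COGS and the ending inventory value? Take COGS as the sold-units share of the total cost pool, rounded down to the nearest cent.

Nov 16, sell 256: 256/794 × $8,456.25 → $2,726.44
Ending inventory (cost pool remaining) = $5,729.81

COGS = $2,726.44; ending inventory = $5,729.81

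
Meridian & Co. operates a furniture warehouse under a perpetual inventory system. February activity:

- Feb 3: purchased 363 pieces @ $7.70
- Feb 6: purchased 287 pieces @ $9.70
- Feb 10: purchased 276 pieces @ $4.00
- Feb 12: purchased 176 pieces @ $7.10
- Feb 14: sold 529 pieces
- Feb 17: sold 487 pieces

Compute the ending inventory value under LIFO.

Feb 14, 529 sold [LIFO — newest first]: 176 @ $7.10 + 276 @ $4.00 + 77 @ $9.70 = $3,100.50
Feb 17, 487 sold [LIFO — newest first]: 210 @ $9.70 + 277 @ $7.70 = $4,169.90
Total COGS = $3,100.50 + $4,169.90 = $7,270.40
Ending inventory: 86 @ $7.70 = $662.20
Check: goods available $7,932.60 = COGS $7,270.40 + ending $662.20

Ending inventory = $662.20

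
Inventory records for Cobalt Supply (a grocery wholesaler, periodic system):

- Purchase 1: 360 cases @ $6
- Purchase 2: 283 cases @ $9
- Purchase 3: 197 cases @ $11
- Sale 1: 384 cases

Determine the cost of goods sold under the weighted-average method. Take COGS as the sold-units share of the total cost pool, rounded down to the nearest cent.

COGS = $3,142.40

Sale 1, sell 384: 384/840 × $6,874.00 → $3,142.40
Ending inventory (cost pool remaining) = $3,731.60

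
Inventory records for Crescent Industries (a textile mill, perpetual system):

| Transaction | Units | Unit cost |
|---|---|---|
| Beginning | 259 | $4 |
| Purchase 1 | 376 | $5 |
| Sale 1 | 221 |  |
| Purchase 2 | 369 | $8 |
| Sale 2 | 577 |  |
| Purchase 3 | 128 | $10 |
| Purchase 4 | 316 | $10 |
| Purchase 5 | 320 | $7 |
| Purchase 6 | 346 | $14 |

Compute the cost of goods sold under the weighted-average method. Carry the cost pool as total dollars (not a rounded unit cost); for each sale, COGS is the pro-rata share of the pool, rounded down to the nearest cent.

COGS = $4,591.18

After Beginning: 259 on hand, pool $1,036.00 (≈ $4.0000 each)
After Purchase 1: 635 on hand, pool $2,916.00 (≈ $4.5921 each)
Sale 1, sell 221: 221/635 × $2,916.00 → $1,014.85
After Purchase 2: 783 on hand, pool $4,853.15 (≈ $6.1981 each)
Sale 2, sell 577: 577/783 × $4,853.15 → $3,576.33
After Purchase 3: 334 on hand, pool $2,556.82 (≈ $7.6551 each)
After Purchase 4: 650 on hand, pool $5,716.82 (≈ $8.7951 each)
After Purchase 5: 970 on hand, pool $7,956.82 (≈ $8.2029 each)
After Purchase 6: 1316 on hand, pool $12,800.82 (≈ $9.7271 each)
Total COGS = $1,014.85 + $3,576.33 = $4,591.18
Ending inventory (cost pool remaining) = $12,800.82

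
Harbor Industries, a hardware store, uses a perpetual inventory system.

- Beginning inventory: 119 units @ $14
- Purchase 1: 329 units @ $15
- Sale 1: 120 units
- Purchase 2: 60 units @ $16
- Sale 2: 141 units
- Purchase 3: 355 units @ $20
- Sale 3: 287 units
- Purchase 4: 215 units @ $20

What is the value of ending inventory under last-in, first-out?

Sale 1 (120) [LIFO — newest first]: 120 @ $15 = $1,800
Sale 2 (141) [LIFO — newest first]: 60 @ $16 + 81 @ $15 = $2,175
Sale 3 (287) [LIFO — newest first]: 287 @ $20 = $5,740
Total COGS = $1,800 + $2,175 + $5,740 = $9,715
Ending inventory: 119 @ $14 + 128 @ $15 + 68 @ $20 + 215 @ $20 = $9,246
Check: goods available $18,961 = COGS $9,715 + ending $9,246

Ending inventory = $9,246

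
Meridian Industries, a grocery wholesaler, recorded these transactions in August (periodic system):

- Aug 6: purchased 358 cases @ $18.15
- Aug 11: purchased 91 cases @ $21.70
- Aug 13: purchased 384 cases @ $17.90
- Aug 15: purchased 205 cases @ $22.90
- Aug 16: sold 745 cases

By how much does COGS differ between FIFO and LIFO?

FIFO COGS: 358 @ $18.15 + 91 @ $21.70 + 296 @ $17.90 = $13,770.80
LIFO COGS: 205 @ $22.90 + 384 @ $17.90 + 91 @ $21.70 + 65 @ $18.15 = $14,722.55
Difference = |$13,770.80 − $14,722.55| = $951.75

$951.75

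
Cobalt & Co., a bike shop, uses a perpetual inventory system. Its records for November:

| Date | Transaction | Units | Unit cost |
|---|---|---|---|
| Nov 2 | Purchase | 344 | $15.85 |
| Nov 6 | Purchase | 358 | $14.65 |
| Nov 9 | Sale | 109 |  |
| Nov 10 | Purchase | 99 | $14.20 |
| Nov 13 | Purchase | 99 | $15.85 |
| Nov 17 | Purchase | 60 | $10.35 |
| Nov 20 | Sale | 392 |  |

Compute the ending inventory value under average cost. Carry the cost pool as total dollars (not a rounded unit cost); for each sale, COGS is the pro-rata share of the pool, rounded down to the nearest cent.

Ending inventory = $6,813.33

After Nov 2: 344 on hand, pool $5,452.40 (≈ $15.8500 each)
After Nov 6: 702 on hand, pool $10,697.10 (≈ $15.2380 each)
Nov 9, sell 109: 109/702 × $10,697.10 → $1,660.94
After Nov 10: 692 on hand, pool $10,441.96 (≈ $15.0895 each)
After Nov 13: 791 on hand, pool $12,011.11 (≈ $15.1847 each)
After Nov 17: 851 on hand, pool $12,632.11 (≈ $14.8438 each)
Nov 20, sell 392: 392/851 × $12,632.11 → $5,818.78
Total COGS = $1,660.94 + $5,818.78 = $7,479.72
Ending inventory (cost pool remaining) = $6,813.33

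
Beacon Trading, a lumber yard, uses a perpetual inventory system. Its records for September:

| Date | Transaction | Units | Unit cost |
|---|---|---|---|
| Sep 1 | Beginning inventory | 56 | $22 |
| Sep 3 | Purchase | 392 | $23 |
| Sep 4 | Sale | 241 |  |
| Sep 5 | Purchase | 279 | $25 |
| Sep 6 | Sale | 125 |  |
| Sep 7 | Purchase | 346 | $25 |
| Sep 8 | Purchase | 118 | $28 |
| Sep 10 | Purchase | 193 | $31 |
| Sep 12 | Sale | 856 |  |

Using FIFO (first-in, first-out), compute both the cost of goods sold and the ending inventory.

COGS = $30,138; ending inventory = $5,022

Sep 4, 241 sold [FIFO — oldest first]: 56 @ $22 + 185 @ $23 = $5,487
Sep 6, 125 sold [FIFO — oldest first]: 125 @ $23 = $2,875
Sep 12, 856 sold [FIFO — oldest first]: 82 @ $23 + 279 @ $25 + 346 @ $25 + 118 @ $28 + 31 @ $31 = $21,776
Total COGS = $5,487 + $2,875 + $21,776 = $30,138
Ending inventory: 162 @ $31 = $5,022
Check: goods available $35,160 = COGS $30,138 + ending $5,022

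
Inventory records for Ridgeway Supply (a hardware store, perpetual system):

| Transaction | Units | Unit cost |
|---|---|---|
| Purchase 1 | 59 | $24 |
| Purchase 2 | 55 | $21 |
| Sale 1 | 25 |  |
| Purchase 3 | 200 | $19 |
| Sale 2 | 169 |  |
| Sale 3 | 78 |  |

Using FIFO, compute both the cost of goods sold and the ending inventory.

Sale 1 (25) [FIFO — oldest first]: 25 @ $24 = $600
Sale 2 (169) [FIFO — oldest first]: 34 @ $24 + 55 @ $21 + 80 @ $19 = $3,491
Sale 3 (78) [FIFO — oldest first]: 78 @ $19 = $1,482
Total COGS = $600 + $3,491 + $1,482 = $5,573
Ending inventory: 42 @ $19 = $798

COGS = $5,573; ending inventory = $798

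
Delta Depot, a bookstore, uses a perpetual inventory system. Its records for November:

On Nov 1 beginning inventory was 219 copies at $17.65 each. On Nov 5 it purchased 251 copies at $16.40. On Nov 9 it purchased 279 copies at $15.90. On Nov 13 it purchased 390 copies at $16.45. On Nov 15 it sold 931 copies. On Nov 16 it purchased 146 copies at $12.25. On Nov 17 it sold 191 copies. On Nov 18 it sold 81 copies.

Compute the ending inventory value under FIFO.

Nov 15, 931 sold [FIFO — oldest first]: 219 @ $17.65 + 251 @ $16.40 + 279 @ $15.90 + 182 @ $16.45 = $15,411.75
Nov 17, 191 sold [FIFO — oldest first]: 191 @ $16.45 = $3,141.95
Nov 18, 81 sold [FIFO — oldest first]: 17 @ $16.45 + 64 @ $12.25 = $1,063.65
Total COGS = $15,411.75 + $3,141.95 + $1,063.65 = $19,617.35
Ending inventory: 82 @ $12.25 = $1,004.50

Ending inventory = $1,004.50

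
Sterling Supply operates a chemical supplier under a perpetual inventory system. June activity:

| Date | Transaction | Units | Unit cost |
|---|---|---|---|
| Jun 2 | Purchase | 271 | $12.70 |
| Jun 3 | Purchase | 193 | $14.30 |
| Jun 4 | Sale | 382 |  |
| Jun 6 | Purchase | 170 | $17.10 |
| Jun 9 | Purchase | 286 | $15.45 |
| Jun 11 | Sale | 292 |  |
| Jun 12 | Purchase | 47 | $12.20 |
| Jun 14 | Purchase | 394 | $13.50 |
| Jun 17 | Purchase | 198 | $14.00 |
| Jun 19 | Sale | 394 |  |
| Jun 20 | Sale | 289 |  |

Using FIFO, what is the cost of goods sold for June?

Jun 4, 382 sold [FIFO — oldest first]: 271 @ $12.70 + 111 @ $14.30 = $5,029.00
Jun 11, 292 sold [FIFO — oldest first]: 82 @ $14.30 + 170 @ $17.10 + 40 @ $15.45 = $4,697.60
Jun 19, 394 sold [FIFO — oldest first]: 246 @ $15.45 + 47 @ $12.20 + 101 @ $13.50 = $5,737.60
Jun 20, 289 sold [FIFO — oldest first]: 289 @ $13.50 = $3,901.50
Total COGS = $5,029.00 + $4,697.60 + $5,737.60 + $3,901.50 = $19,365.70
Ending inventory: 4 @ $13.50 + 198 @ $14.00 = $2,826.00

COGS = $19,365.70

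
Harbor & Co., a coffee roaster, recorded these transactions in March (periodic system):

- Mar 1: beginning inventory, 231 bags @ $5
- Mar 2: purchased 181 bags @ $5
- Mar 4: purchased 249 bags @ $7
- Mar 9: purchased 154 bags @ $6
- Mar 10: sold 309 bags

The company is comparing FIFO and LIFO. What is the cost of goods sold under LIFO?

COGS = $2,009

FIFO COGS: 231 @ $5 + 78 @ $5 = $1,545
LIFO COGS: 154 @ $6 + 155 @ $7 = $2,009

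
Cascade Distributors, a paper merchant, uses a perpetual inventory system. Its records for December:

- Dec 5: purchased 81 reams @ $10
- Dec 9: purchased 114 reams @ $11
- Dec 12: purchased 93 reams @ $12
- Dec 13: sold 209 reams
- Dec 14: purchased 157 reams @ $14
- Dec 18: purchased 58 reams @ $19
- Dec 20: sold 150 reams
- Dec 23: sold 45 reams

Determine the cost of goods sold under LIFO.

COGS = $5,410

Dec 13, 209 sold [LIFO — newest first]: 93 @ $12 + 114 @ $11 + 2 @ $10 = $2,390
Dec 20, 150 sold [LIFO — newest first]: 58 @ $19 + 92 @ $14 = $2,390
Dec 23, 45 sold [LIFO — newest first]: 45 @ $14 = $630
Total COGS = $2,390 + $2,390 + $630 = $5,410
Ending inventory: 79 @ $10 + 20 @ $14 = $1,070
Check: goods available $6,480 = COGS $5,410 + ending $1,070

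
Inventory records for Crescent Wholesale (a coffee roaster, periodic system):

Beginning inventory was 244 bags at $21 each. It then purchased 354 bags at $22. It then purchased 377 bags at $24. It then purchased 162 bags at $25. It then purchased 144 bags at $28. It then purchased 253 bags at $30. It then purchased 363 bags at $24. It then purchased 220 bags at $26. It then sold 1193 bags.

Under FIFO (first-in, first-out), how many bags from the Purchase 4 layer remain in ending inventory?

88

Sale 1 (1193) [FIFO — oldest first]: 244 @ $21 + 354 @ $22 + 377 @ $24 + 162 @ $25 + 56 @ $28 = $27,578
Ending inventory: 88 @ $28 + 253 @ $30 + 363 @ $24 + 220 @ $26 = $24,486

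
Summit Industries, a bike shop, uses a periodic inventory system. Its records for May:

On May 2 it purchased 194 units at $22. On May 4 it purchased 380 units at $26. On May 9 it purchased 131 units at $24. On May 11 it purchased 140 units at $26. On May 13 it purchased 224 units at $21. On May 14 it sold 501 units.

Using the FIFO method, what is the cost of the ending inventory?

May 14, 501 sold [FIFO — oldest first]: 194 @ $22 + 307 @ $26 = $12,250
Ending inventory: 73 @ $26 + 131 @ $24 + 140 @ $26 + 224 @ $21 = $13,386

Ending inventory = $13,386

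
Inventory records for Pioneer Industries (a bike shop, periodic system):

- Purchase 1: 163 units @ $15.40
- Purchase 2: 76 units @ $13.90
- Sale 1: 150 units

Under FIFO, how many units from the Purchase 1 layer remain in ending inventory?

13

Sale 1 (150) [FIFO — oldest first]: 150 @ $15.40 = $2,310.00
Ending inventory: 13 @ $15.40 + 76 @ $13.90 = $1,256.60
Check: goods available $3,566.60 = COGS $2,310.00 + ending $1,256.60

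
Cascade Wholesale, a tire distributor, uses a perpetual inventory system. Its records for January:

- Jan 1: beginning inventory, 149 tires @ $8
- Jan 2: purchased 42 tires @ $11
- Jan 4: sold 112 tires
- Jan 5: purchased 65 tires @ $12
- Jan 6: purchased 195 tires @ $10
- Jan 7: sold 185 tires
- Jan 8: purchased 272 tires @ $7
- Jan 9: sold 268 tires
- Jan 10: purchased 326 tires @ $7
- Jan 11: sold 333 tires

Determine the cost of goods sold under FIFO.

COGS = $7,513

Jan 4, 112 sold [FIFO — oldest first]: 112 @ $8 = $896
Jan 7, 185 sold [FIFO — oldest first]: 37 @ $8 + 42 @ $11 + 65 @ $12 + 41 @ $10 = $1,948
Jan 9, 268 sold [FIFO — oldest first]: 154 @ $10 + 114 @ $7 = $2,338
Jan 11, 333 sold [FIFO — oldest first]: 158 @ $7 + 175 @ $7 = $2,331
Total COGS = $896 + $1,948 + $2,338 + $2,331 = $7,513
Ending inventory: 151 @ $7 = $1,057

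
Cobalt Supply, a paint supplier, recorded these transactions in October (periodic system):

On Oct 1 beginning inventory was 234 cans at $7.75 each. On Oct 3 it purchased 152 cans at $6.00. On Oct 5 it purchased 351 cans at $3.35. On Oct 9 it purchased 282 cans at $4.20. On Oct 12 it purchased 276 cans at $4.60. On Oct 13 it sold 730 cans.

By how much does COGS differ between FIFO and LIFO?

$847.70

FIFO COGS: 234 @ $7.75 + 152 @ $6.00 + 344 @ $3.35 = $3,877.90
LIFO COGS: 276 @ $4.60 + 282 @ $4.20 + 172 @ $3.35 = $3,030.20
Difference = |$3,877.90 − $3,030.20| = $847.70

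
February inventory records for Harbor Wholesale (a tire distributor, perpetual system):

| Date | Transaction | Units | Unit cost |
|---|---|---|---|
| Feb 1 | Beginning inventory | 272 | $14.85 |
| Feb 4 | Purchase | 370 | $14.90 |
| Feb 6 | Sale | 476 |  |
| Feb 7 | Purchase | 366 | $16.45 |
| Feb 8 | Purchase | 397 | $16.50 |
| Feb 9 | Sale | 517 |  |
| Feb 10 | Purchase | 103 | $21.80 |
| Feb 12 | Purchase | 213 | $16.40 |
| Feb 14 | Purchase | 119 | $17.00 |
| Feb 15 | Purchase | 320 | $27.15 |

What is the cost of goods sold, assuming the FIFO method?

COGS = $15,326.15

Feb 6, 476 sold [FIFO — oldest first]: 272 @ $14.85 + 204 @ $14.90 = $7,078.80
Feb 9, 517 sold [FIFO — oldest first]: 166 @ $14.90 + 351 @ $16.45 = $8,247.35
Total COGS = $7,078.80 + $8,247.35 = $15,326.15
Ending inventory: 15 @ $16.45 + 397 @ $16.50 + 103 @ $21.80 + 213 @ $16.40 + 119 @ $17.00 + 320 @ $27.15 = $23,246.85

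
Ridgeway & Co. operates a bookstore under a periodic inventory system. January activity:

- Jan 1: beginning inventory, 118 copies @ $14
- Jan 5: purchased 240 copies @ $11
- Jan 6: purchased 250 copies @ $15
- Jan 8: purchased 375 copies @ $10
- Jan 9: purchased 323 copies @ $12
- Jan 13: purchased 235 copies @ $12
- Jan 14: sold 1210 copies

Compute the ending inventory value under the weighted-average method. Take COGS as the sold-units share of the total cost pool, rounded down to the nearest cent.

Ending inventory = $3,971.15

Jan 14, sell 1210: 1210/1541 × $18,488.00 → $14,516.85
Ending inventory (cost pool remaining) = $3,971.15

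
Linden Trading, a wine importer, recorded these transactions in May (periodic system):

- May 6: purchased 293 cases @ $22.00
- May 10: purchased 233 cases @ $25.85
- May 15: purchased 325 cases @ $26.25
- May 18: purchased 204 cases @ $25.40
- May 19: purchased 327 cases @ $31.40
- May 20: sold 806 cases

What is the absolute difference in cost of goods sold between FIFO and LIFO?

$2,849.10

FIFO COGS: 293 @ $22.00 + 233 @ $25.85 + 280 @ $26.25 = $19,819.05
LIFO COGS: 327 @ $31.40 + 204 @ $25.40 + 275 @ $26.25 = $22,668.15
Difference = |$19,819.05 − $22,668.15| = $2,849.10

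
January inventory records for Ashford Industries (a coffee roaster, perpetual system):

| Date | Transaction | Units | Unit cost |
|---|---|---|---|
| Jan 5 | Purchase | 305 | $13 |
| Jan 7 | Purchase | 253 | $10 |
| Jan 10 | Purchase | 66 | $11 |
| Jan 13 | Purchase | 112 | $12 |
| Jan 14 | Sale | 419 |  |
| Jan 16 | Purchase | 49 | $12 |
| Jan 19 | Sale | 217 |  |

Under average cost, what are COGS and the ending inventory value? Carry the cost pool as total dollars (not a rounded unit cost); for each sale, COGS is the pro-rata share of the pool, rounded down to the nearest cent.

COGS = $7,411.81; ending inventory = $1,741.19

After Jan 5: 305 on hand, pool $3,965.00 (≈ $13.0000 each)
After Jan 7: 558 on hand, pool $6,495.00 (≈ $11.6398 each)
After Jan 10: 624 on hand, pool $7,221.00 (≈ $11.5721 each)
After Jan 13: 736 on hand, pool $8,565.00 (≈ $11.6372 each)
Jan 14, sell 419: 419/736 × $8,565.00 → $4,875.99
After Jan 16: 366 on hand, pool $4,277.01 (≈ $11.6858 each)
Jan 19, sell 217: 217/366 × $4,277.01 → $2,535.82
Total COGS = $4,875.99 + $2,535.82 = $7,411.81
Ending inventory (cost pool remaining) = $1,741.19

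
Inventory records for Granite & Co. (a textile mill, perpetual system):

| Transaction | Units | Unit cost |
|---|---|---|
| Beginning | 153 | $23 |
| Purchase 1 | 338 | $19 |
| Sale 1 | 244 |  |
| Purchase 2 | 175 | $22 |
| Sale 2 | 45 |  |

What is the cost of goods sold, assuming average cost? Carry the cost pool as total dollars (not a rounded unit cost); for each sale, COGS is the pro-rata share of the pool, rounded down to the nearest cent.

After Beginning: 153 on hand, pool $3,519.00 (≈ $23.0000 each)
After Purchase 1: 491 on hand, pool $9,941.00 (≈ $20.2464 each)
Sale 1, sell 244: 244/491 × $9,941.00 → $4,940.13
After Purchase 2: 422 on hand, pool $8,850.87 (≈ $20.9736 each)
Sale 2, sell 45: 45/422 × $8,850.87 → $943.81
Total COGS = $4,940.13 + $943.81 = $5,883.94
Ending inventory (cost pool remaining) = $7,907.06

COGS = $5,883.94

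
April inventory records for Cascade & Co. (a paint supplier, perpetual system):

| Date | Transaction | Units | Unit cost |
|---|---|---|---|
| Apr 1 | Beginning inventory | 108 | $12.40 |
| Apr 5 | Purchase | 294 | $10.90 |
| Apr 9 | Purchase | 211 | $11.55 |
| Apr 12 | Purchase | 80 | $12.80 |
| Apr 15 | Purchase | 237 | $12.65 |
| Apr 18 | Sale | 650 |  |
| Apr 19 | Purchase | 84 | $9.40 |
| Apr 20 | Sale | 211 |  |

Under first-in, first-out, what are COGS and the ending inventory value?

Apr 18, 650 sold [FIFO — oldest first]: 108 @ $12.40 + 294 @ $10.90 + 211 @ $11.55 + 37 @ $12.80 = $7,454.45
Apr 20, 211 sold [FIFO — oldest first]: 43 @ $12.80 + 168 @ $12.65 = $2,675.60
Total COGS = $7,454.45 + $2,675.60 = $10,130.05
Ending inventory: 69 @ $12.65 + 84 @ $9.40 = $1,662.45
Check: goods available $11,792.50 = COGS $10,130.05 + ending $1,662.45

COGS = $10,130.05; ending inventory = $1,662.45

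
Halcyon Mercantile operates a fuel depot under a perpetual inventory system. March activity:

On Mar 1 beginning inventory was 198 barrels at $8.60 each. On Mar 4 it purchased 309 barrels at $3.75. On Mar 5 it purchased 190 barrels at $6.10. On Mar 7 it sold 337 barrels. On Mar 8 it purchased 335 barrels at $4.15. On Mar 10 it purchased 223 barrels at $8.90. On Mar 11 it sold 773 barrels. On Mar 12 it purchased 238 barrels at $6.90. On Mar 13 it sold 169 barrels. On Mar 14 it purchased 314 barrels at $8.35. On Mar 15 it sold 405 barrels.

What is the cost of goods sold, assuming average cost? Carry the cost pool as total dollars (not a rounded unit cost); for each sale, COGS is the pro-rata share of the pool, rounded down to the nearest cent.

After Mar 1: 198 on hand, pool $1,702.80 (≈ $8.6000 each)
After Mar 4: 507 on hand, pool $2,861.55 (≈ $5.6441 each)
After Mar 5: 697 on hand, pool $4,020.55 (≈ $5.7684 each)
Mar 7, sell 337: 337/697 × $4,020.55 → $1,943.93
After Mar 8: 695 on hand, pool $3,466.87 (≈ $4.9883 each)
After Mar 10: 918 on hand, pool $5,451.57 (≈ $5.9385 each)
Mar 11, sell 773: 773/918 × $5,451.57 → $4,590.48
After Mar 12: 383 on hand, pool $2,503.29 (≈ $6.5360 each)
Mar 13, sell 169: 169/383 × $2,503.29 → $1,104.58
After Mar 14: 528 on hand, pool $4,020.61 (≈ $7.6148 each)
Mar 15, sell 405: 405/528 × $4,020.61 → $3,083.99
Total COGS = $1,943.93 + $4,590.48 + $1,104.58 + $3,083.99 = $10,722.98
Ending inventory (cost pool remaining) = $936.62

COGS = $10,722.98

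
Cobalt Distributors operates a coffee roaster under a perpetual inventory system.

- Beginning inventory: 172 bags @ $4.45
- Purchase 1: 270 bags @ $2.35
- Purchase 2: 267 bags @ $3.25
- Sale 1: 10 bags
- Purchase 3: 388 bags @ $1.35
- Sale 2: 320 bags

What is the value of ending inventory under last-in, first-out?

Sale 1 (10) [LIFO — newest first]: 10 @ $3.25 = $32.50
Sale 2 (320) [LIFO — newest first]: 320 @ $1.35 = $432.00
Total COGS = $32.50 + $432.00 = $464.50
Ending inventory: 172 @ $4.45 + 270 @ $2.35 + 257 @ $3.25 + 68 @ $1.35 = $2,326.95
Check: goods available $2,791.45 = COGS $464.50 + ending $2,326.95

Ending inventory = $2,326.95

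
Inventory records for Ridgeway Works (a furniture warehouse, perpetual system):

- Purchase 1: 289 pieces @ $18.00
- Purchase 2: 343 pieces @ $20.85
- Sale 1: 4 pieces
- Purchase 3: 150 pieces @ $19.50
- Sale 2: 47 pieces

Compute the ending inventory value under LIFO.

Sale 1 (4) [LIFO — newest first]: 4 @ $20.85 = $83.40
Sale 2 (47) [LIFO — newest first]: 47 @ $19.50 = $916.50
Total COGS = $83.40 + $916.50 = $999.90
Ending inventory: 289 @ $18.00 + 339 @ $20.85 + 103 @ $19.50 = $14,278.65
Check: goods available $15,278.55 = COGS $999.90 + ending $14,278.65

Ending inventory = $14,278.65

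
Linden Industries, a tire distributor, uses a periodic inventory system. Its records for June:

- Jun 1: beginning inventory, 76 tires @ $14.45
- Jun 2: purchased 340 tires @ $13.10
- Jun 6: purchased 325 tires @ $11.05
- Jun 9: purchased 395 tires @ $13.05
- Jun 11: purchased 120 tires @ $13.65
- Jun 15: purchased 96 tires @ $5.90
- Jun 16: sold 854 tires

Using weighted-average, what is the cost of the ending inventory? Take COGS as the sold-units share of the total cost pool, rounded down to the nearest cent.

Ending inventory = $6,078.63

Jun 16, sell 854: 854/1352 × $16,502.60 → $10,423.97
Ending inventory (cost pool remaining) = $6,078.63
Check: goods available $16,502.60 = COGS $10,423.97 + ending $6,078.63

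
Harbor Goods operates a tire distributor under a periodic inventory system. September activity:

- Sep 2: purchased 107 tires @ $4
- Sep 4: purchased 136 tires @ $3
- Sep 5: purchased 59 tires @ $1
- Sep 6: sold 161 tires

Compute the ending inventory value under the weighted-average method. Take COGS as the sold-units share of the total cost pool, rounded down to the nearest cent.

Sep 6, sell 161: 161/302 × $895.00 → $477.13
Ending inventory (cost pool remaining) = $417.87
Check: goods available $895.00 = COGS $477.13 + ending $417.87

Ending inventory = $417.87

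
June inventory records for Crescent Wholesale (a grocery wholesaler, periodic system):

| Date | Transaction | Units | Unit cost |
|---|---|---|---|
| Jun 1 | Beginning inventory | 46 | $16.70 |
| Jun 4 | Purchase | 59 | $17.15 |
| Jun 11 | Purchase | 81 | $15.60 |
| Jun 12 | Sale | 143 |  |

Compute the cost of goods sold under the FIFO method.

Jun 12, 143 sold [FIFO — oldest first]: 46 @ $16.70 + 59 @ $17.15 + 38 @ $15.60 = $2,372.85
Ending inventory: 43 @ $15.60 = $670.80
Check: goods available $3,043.65 = COGS $2,372.85 + ending $670.80

COGS = $2,372.85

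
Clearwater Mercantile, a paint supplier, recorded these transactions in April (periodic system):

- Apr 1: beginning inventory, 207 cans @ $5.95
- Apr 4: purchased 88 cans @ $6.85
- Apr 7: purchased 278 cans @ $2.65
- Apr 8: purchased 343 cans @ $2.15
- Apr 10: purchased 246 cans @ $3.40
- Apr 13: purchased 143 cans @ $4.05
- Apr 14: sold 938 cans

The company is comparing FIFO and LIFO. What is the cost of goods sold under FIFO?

FIFO COGS: 207 @ $5.95 + 88 @ $6.85 + 278 @ $2.65 + 343 @ $2.15 + 22 @ $3.40 = $3,383.40
LIFO COGS: 143 @ $4.05 + 246 @ $3.40 + 343 @ $2.15 + 206 @ $2.65 = $2,698.90

COGS = $3,383.40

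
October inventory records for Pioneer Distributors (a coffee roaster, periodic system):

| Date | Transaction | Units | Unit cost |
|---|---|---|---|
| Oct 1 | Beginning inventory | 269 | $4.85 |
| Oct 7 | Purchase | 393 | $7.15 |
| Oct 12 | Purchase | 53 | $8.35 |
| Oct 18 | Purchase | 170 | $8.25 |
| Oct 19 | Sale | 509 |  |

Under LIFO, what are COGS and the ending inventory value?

COGS = $3,889.95; ending inventory = $2,069.70

Oct 19, 509 sold [LIFO — newest first]: 170 @ $8.25 + 53 @ $8.35 + 286 @ $7.15 = $3,889.95
Ending inventory: 269 @ $4.85 + 107 @ $7.15 = $2,069.70
Check: goods available $5,959.65 = COGS $3,889.95 + ending $2,069.70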